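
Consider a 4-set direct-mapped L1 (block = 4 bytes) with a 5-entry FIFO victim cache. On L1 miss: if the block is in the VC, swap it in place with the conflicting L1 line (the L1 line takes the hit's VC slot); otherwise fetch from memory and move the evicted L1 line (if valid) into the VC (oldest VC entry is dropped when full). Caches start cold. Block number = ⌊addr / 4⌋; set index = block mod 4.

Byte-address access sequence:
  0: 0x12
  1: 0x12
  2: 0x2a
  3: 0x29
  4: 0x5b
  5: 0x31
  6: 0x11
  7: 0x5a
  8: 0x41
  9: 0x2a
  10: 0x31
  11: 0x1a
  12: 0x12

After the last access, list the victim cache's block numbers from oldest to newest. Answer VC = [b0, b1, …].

VC = [22, 16, 12, 10]

0: 0x12 (blk 4, set 0) → MISS  vc=[]
1: 0x12 (blk 4, set 0) → L1-HIT  vc=[]
2: 0x2a (blk 10, set 2) → MISS  vc=[]
3: 0x29 (blk 10, set 2) → L1-HIT  vc=[]
4: 0x5b (blk 22, set 2) → MISS  vc=[10]
5: 0x31 (blk 12, set 0) → MISS  vc=[10, 4]
6: 0x11 (blk 4, set 0) → VC-HIT  vc=[10, 12]
7: 0x5a (blk 22, set 2) → L1-HIT  vc=[10, 12]
8: 0x41 (blk 16, set 0) → MISS  vc=[10, 12, 4]
9: 0x2a (blk 10, set 2) → VC-HIT  vc=[22, 12, 4]
10: 0x31 (blk 12, set 0) → VC-HIT  vc=[22, 16, 4]
11: 0x1a (blk 6, set 2) → MISS  vc=[22, 16, 4, 10]
12: 0x12 (blk 4, set 0) → VC-HIT  vc=[22, 16, 12, 10]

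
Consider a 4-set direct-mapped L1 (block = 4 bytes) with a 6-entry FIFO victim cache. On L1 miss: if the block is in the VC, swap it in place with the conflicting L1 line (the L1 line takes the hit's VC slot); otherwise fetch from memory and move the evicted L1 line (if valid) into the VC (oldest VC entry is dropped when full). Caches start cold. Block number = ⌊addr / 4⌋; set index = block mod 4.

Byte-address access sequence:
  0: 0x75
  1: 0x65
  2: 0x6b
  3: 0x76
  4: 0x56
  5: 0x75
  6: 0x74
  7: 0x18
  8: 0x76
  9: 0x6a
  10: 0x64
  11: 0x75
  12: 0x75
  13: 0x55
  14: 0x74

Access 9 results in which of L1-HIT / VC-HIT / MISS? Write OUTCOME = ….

OUTCOME = VC-HIT

0: 0x75 (blk 29, set 1) → MISS  vc=[]
1: 0x65 (blk 25, set 1) → MISS  vc=[29]
2: 0x6b (blk 26, set 2) → MISS  vc=[29]
3: 0x76 (blk 29, set 1) → VC-HIT  vc=[25]
4: 0x56 (blk 21, set 1) → MISS  vc=[25, 29]
5: 0x75 (blk 29, set 1) → VC-HIT  vc=[25, 21]
6: 0x74 (blk 29, set 1) → L1-HIT  vc=[25, 21]
7: 0x18 (blk 6, set 2) → MISS  vc=[25, 21, 26]
8: 0x76 (blk 29, set 1) → L1-HIT  vc=[25, 21, 26]
9: 0x6a (blk 26, set 2) → VC-HIT  vc=[25, 21, 6]
10: 0x64 (blk 25, set 1) → VC-HIT  vc=[29, 21, 6]
11: 0x75 (blk 29, set 1) → VC-HIT  vc=[25, 21, 6]
12: 0x75 (blk 29, set 1) → L1-HIT  vc=[25, 21, 6]
13: 0x55 (blk 21, set 1) → VC-HIT  vc=[25, 29, 6]
14: 0x74 (blk 29, set 1) → VC-HIT  vc=[25, 21, 6]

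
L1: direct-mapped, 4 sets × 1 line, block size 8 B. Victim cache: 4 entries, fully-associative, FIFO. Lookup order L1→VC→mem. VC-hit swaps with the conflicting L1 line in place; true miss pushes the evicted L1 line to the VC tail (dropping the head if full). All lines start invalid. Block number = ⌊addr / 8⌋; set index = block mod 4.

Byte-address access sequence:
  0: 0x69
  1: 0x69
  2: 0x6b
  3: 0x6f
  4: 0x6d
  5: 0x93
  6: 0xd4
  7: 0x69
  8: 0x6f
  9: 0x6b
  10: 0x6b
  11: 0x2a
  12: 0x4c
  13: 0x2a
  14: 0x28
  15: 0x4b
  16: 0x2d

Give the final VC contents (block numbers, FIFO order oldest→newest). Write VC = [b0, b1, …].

#0 0x69→b13/s1 MISS; vc=[]
#1 0x69→b13/s1 L1-HIT; vc=[]
#2 0x6b→b13/s1 L1-HIT; vc=[]
#3 0x6f→b13/s1 L1-HIT; vc=[]
#4 0x6d→b13/s1 L1-HIT; vc=[]
#5 0x93→b18/s2 MISS; vc=[]
#6 0xd4→b26/s2 MISS; vc=[18]
#7 0x69→b13/s1 L1-HIT; vc=[18]
#8 0x6f→b13/s1 L1-HIT; vc=[18]
#9 0x6b→b13/s1 L1-HIT; vc=[18]
#10 0x6b→b13/s1 L1-HIT; vc=[18]
#11 0x2a→b5/s1 MISS; vc=[18,13]
#12 0x4c→b9/s1 MISS; vc=[18,13,5]
#13 0x2a→b5/s1 VC-HIT; vc=[18,13,9]
#14 0x28→b5/s1 L1-HIT; vc=[18,13,9]
#15 0x4b→b9/s1 VC-HIT; vc=[18,13,5]
#16 0x2d→b5/s1 VC-HIT; vc=[18,13,9]

VC = [18, 13, 9]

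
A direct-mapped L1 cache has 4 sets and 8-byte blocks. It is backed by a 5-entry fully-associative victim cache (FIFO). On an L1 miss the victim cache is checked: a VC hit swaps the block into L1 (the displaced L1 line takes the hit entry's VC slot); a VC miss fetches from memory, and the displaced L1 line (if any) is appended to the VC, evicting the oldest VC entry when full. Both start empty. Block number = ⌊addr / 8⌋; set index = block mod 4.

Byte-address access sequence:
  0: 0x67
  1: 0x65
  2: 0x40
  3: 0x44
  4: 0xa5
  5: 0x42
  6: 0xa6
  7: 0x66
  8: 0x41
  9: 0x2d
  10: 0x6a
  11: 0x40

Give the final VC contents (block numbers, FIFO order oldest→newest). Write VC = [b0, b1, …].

VC = [20, 12, 5]

0: 0x67 (blk 12, set 0) → MISS  vc=[]
1: 0x65 (blk 12, set 0) → L1-HIT  vc=[]
2: 0x40 (blk 8, set 0) → MISS  vc=[12]
3: 0x44 (blk 8, set 0) → L1-HIT  vc=[12]
4: 0xa5 (blk 20, set 0) → MISS  vc=[12, 8]
5: 0x42 (blk 8, set 0) → VC-HIT  vc=[12, 20]
6: 0xa6 (blk 20, set 0) → VC-HIT  vc=[12, 8]
7: 0x66 (blk 12, set 0) → VC-HIT  vc=[20, 8]
8: 0x41 (blk 8, set 0) → VC-HIT  vc=[20, 12]
9: 0x2d (blk 5, set 1) → MISS  vc=[20, 12]
10: 0x6a (blk 13, set 1) → MISS  vc=[20, 12, 5]
11: 0x40 (blk 8, set 0) → L1-HIT  vc=[20, 12, 5]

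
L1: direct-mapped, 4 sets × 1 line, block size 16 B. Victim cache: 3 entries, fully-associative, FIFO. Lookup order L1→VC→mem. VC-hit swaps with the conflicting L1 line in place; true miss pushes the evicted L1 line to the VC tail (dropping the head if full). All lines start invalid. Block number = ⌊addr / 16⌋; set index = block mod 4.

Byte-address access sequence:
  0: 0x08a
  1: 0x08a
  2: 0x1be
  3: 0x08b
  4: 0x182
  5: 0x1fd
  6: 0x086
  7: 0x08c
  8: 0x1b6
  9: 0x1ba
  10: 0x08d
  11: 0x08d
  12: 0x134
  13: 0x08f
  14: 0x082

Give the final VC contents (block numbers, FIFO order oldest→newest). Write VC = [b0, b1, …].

0: 0x8a (blk 8, set 0) → MISS  vc=[]
1: 0x8a (blk 8, set 0) → L1-HIT  vc=[]
2: 0x1be (blk 27, set 3) → MISS  vc=[]
3: 0x8b (blk 8, set 0) → L1-HIT  vc=[]
4: 0x182 (blk 24, set 0) → MISS  vc=[8]
5: 0x1fd (blk 31, set 3) → MISS  vc=[8, 27]
6: 0x86 (blk 8, set 0) → VC-HIT  vc=[24, 27]
7: 0x8c (blk 8, set 0) → L1-HIT  vc=[24, 27]
8: 0x1b6 (blk 27, set 3) → VC-HIT  vc=[24, 31]
9: 0x1ba (blk 27, set 3) → L1-HIT  vc=[24, 31]
10: 0x8d (blk 8, set 0) → L1-HIT  vc=[24, 31]
11: 0x8d (blk 8, set 0) → L1-HIT  vc=[24, 31]
12: 0x134 (blk 19, set 3) → MISS  vc=[24, 31, 27]
13: 0x8f (blk 8, set 0) → L1-HIT  vc=[24, 31, 27]
14: 0x82 (blk 8, set 0) → L1-HIT  vc=[24, 31, 27]

VC = [24, 31, 27]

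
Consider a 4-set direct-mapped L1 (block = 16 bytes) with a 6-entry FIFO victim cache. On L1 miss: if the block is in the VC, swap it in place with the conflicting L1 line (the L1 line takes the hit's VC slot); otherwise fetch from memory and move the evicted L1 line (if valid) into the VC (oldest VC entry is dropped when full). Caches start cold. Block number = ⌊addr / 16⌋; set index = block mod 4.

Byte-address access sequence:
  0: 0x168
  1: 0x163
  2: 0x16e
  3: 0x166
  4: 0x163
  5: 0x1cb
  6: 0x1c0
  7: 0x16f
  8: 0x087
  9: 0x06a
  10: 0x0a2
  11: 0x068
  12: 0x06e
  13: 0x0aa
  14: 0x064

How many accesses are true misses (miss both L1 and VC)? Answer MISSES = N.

MISSES = 5

0: 0x168 (blk 22, set 2) → MISS  vc=[]
1: 0x163 (blk 22, set 2) → L1-HIT  vc=[]
2: 0x16e (blk 22, set 2) → L1-HIT  vc=[]
3: 0x166 (blk 22, set 2) → L1-HIT  vc=[]
4: 0x163 (blk 22, set 2) → L1-HIT  vc=[]
5: 0x1cb (blk 28, set 0) → MISS  vc=[]
6: 0x1c0 (blk 28, set 0) → L1-HIT  vc=[]
7: 0x16f (blk 22, set 2) → L1-HIT  vc=[]
8: 0x87 (blk 8, set 0) → MISS  vc=[28]
9: 0x6a (blk 6, set 2) → MISS  vc=[28, 22]
10: 0xa2 (blk 10, set 2) → MISS  vc=[28, 22, 6]
11: 0x68 (blk 6, set 2) → VC-HIT  vc=[28, 22, 10]
12: 0x6e (blk 6, set 2) → L1-HIT  vc=[28, 22, 10]
13: 0xaa (blk 10, set 2) → VC-HIT  vc=[28, 22, 6]
14: 0x64 (blk 6, set 2) → VC-HIT  vc=[28, 22, 10]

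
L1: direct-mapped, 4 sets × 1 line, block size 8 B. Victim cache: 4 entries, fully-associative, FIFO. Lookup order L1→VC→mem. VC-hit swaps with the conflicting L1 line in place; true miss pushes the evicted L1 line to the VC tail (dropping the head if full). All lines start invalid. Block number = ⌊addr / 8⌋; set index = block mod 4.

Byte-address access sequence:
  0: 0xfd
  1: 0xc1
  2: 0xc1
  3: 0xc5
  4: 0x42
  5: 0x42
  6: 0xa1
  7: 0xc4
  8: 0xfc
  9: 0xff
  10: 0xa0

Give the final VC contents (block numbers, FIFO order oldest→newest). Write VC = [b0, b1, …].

0: 0xfd (blk 31, set 3) → MISS  vc=[]
1: 0xc1 (blk 24, set 0) → MISS  vc=[]
2: 0xc1 (blk 24, set 0) → L1-HIT  vc=[]
3: 0xc5 (blk 24, set 0) → L1-HIT  vc=[]
4: 0x42 (blk 8, set 0) → MISS  vc=[24]
5: 0x42 (blk 8, set 0) → L1-HIT  vc=[24]
6: 0xa1 (blk 20, set 0) → MISS  vc=[24, 8]
7: 0xc4 (blk 24, set 0) → VC-HIT  vc=[20, 8]
8: 0xfc (blk 31, set 3) → L1-HIT  vc=[20, 8]
9: 0xff (blk 31, set 3) → L1-HIT  vc=[20, 8]
10: 0xa0 (blk 20, set 0) → VC-HIT  vc=[24, 8]

VC = [24, 8]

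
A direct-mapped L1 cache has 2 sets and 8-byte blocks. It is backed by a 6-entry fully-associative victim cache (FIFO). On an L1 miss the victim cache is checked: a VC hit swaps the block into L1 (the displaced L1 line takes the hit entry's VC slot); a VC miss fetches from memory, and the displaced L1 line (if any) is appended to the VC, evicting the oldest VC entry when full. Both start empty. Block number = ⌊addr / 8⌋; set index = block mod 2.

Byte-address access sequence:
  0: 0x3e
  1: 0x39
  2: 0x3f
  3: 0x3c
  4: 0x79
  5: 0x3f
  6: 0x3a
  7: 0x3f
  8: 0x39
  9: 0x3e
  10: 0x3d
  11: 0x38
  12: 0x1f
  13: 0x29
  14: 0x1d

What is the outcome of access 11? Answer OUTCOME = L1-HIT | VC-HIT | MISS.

#0 0x3e→b7/s1 MISS; vc=[]
#1 0x39→b7/s1 L1-HIT; vc=[]
#2 0x3f→b7/s1 L1-HIT; vc=[]
#3 0x3c→b7/s1 L1-HIT; vc=[]
#4 0x79→b15/s1 MISS; vc=[7]
#5 0x3f→b7/s1 VC-HIT; vc=[15]
#6 0x3a→b7/s1 L1-HIT; vc=[15]
#7 0x3f→b7/s1 L1-HIT; vc=[15]
#8 0x39→b7/s1 L1-HIT; vc=[15]
#9 0x3e→b7/s1 L1-HIT; vc=[15]
#10 0x3d→b7/s1 L1-HIT; vc=[15]
#11 0x38→b7/s1 L1-HIT; vc=[15]
#12 0x1f→b3/s1 MISS; vc=[15,7]
#13 0x29→b5/s1 MISS; vc=[15,7,3]
#14 0x1d→b3/s1 VC-HIT; vc=[15,7,5]

OUTCOME = L1-HIT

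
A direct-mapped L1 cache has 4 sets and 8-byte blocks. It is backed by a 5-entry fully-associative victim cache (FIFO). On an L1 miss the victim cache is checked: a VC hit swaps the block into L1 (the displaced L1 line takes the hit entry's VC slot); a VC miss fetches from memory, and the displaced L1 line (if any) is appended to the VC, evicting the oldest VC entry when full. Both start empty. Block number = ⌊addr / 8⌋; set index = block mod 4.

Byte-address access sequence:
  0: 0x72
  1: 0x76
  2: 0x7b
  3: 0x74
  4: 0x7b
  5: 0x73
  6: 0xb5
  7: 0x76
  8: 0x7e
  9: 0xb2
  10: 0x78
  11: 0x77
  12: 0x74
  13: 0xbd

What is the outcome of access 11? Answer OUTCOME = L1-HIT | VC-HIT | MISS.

OUTCOME = VC-HIT

  [0] addr=0x72 blk=14 s=2: MISS | VC []
  [1] addr=0x76 blk=14 s=2: L1-HIT | VC []
  [2] addr=0x7b blk=15 s=3: MISS | VC []
  [3] addr=0x74 blk=14 s=2: L1-HIT | VC []
  [4] addr=0x7b blk=15 s=3: L1-HIT | VC []
  [5] addr=0x73 blk=14 s=2: L1-HIT | VC []
  [6] addr=0xb5 blk=22 s=2: MISS | VC [14]
  [7] addr=0x76 blk=14 s=2: VC-HIT | VC [22]
  [8] addr=0x7e blk=15 s=3: L1-HIT | VC [22]
  [9] addr=0xb2 blk=22 s=2: VC-HIT | VC [14]
  [10] addr=0x78 blk=15 s=3: L1-HIT | VC [14]
  [11] addr=0x77 blk=14 s=2: VC-HIT | VC [22]
  [12] addr=0x74 blk=14 s=2: L1-HIT | VC [22]
  [13] addr=0xbd blk=23 s=3: MISS | VC [22, 15]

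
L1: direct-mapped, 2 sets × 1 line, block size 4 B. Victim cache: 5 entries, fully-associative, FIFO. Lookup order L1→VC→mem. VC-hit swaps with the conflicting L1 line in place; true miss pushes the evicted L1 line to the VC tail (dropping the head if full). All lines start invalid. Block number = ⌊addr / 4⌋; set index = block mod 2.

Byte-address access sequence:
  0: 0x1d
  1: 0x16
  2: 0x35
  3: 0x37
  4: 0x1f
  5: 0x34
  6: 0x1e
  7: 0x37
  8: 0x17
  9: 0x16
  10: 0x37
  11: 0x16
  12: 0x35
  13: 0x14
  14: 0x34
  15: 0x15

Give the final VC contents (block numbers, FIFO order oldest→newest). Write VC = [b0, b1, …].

VC = [7, 13]

0: 0x1d (blk 7, set 1) → MISS  vc=[]
1: 0x16 (blk 5, set 1) → MISS  vc=[7]
2: 0x35 (blk 13, set 1) → MISS  vc=[7, 5]
3: 0x37 (blk 13, set 1) → L1-HIT  vc=[7, 5]
4: 0x1f (blk 7, set 1) → VC-HIT  vc=[13, 5]
5: 0x34 (blk 13, set 1) → VC-HIT  vc=[7, 5]
6: 0x1e (blk 7, set 1) → VC-HIT  vc=[13, 5]
7: 0x37 (blk 13, set 1) → VC-HIT  vc=[7, 5]
8: 0x17 (blk 5, set 1) → VC-HIT  vc=[7, 13]
9: 0x16 (blk 5, set 1) → L1-HIT  vc=[7, 13]
10: 0x37 (blk 13, set 1) → VC-HIT  vc=[7, 5]
11: 0x16 (blk 5, set 1) → VC-HIT  vc=[7, 13]
12: 0x35 (blk 13, set 1) → VC-HIT  vc=[7, 5]
13: 0x14 (blk 5, set 1) → VC-HIT  vc=[7, 13]
14: 0x34 (blk 13, set 1) → VC-HIT  vc=[7, 5]
15: 0x15 (blk 5, set 1) → VC-HIT  vc=[7, 13]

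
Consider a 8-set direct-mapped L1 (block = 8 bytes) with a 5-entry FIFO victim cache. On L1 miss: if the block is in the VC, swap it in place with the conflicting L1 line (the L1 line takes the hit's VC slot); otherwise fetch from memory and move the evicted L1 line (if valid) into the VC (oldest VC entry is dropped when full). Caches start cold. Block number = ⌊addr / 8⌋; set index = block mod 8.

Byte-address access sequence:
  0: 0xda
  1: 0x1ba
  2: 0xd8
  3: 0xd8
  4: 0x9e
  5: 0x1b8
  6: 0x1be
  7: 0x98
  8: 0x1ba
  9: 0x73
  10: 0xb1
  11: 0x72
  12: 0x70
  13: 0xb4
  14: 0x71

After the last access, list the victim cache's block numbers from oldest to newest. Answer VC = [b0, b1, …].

VC = [27, 22]

  [0] addr=0xda blk=27 s=3: MISS | VC []
  [1] addr=0x1ba blk=55 s=7: MISS | VC []
  [2] addr=0xd8 blk=27 s=3: L1-HIT | VC []
  [3] addr=0xd8 blk=27 s=3: L1-HIT | VC []
  [4] addr=0x9e blk=19 s=3: MISS | VC [27]
  [5] addr=0x1b8 blk=55 s=7: L1-HIT | VC [27]
  [6] addr=0x1be blk=55 s=7: L1-HIT | VC [27]
  [7] addr=0x98 blk=19 s=3: L1-HIT | VC [27]
  [8] addr=0x1ba blk=55 s=7: L1-HIT | VC [27]
  [9] addr=0x73 blk=14 s=6: MISS | VC [27]
  [10] addr=0xb1 blk=22 s=6: MISS | VC [27, 14]
  [11] addr=0x72 blk=14 s=6: VC-HIT | VC [27, 22]
  [12] addr=0x70 blk=14 s=6: L1-HIT | VC [27, 22]
  [13] addr=0xb4 blk=22 s=6: VC-HIT | VC [27, 14]
  [14] addr=0x71 blk=14 s=6: VC-HIT | VC [27, 22]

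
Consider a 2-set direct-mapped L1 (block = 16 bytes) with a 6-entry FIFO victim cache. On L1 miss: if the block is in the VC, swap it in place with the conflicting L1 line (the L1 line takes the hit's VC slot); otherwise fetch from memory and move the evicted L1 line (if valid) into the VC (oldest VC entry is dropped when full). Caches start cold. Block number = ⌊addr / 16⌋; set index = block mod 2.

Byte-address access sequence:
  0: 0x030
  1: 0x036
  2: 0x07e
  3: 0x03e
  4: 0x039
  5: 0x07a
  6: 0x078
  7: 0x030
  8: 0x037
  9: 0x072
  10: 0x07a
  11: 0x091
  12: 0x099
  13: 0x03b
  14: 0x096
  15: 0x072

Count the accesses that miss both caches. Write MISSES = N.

MISSES = 3

0: 0x30 (blk 3, set 1) → MISS  vc=[]
1: 0x36 (blk 3, set 1) → L1-HIT  vc=[]
2: 0x7e (blk 7, set 1) → MISS  vc=[3]
3: 0x3e (blk 3, set 1) → VC-HIT  vc=[7]
4: 0x39 (blk 3, set 1) → L1-HIT  vc=[7]
5: 0x7a (blk 7, set 1) → VC-HIT  vc=[3]
6: 0x78 (blk 7, set 1) → L1-HIT  vc=[3]
7: 0x30 (blk 3, set 1) → VC-HIT  vc=[7]
8: 0x37 (blk 3, set 1) → L1-HIT  vc=[7]
9: 0x72 (blk 7, set 1) → VC-HIT  vc=[3]
10: 0x7a (blk 7, set 1) → L1-HIT  vc=[3]
11: 0x91 (blk 9, set 1) → MISS  vc=[3, 7]
12: 0x99 (blk 9, set 1) → L1-HIT  vc=[3, 7]
13: 0x3b (blk 3, set 1) → VC-HIT  vc=[9, 7]
14: 0x96 (blk 9, set 1) → VC-HIT  vc=[3, 7]
15: 0x72 (blk 7, set 1) → VC-HIT  vc=[3, 9]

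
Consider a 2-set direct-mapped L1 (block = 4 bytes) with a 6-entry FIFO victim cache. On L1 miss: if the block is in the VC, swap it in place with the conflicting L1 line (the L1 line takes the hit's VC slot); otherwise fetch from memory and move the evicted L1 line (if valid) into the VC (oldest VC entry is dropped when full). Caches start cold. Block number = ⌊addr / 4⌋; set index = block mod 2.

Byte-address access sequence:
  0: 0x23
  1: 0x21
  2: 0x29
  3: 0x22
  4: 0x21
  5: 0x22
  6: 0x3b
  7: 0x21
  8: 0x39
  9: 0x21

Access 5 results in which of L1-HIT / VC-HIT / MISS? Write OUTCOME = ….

OUTCOME = L1-HIT

  [0] addr=0x23 blk=8 s=0: MISS | VC []
  [1] addr=0x21 blk=8 s=0: L1-HIT | VC []
  [2] addr=0x29 blk=10 s=0: MISS | VC [8]
  [3] addr=0x22 blk=8 s=0: VC-HIT | VC [10]
  [4] addr=0x21 blk=8 s=0: L1-HIT | VC [10]
  [5] addr=0x22 blk=8 s=0: L1-HIT | VC [10]
  [6] addr=0x3b blk=14 s=0: MISS | VC [10, 8]
  [7] addr=0x21 blk=8 s=0: VC-HIT | VC [10, 14]
  [8] addr=0x39 blk=14 s=0: VC-HIT | VC [10, 8]
  [9] addr=0x21 blk=8 s=0: VC-HIT | VC [10, 14]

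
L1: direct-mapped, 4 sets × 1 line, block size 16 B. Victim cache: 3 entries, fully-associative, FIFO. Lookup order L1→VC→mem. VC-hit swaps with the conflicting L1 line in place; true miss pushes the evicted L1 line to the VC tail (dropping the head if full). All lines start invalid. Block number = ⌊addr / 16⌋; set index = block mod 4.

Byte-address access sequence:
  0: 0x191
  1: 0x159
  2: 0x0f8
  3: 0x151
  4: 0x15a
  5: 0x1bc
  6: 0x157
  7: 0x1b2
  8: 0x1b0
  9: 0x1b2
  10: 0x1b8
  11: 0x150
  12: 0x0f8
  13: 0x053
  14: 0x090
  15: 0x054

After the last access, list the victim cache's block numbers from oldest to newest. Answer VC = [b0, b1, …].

0: 0x191 (blk 25, set 1) → MISS  vc=[]
1: 0x159 (blk 21, set 1) → MISS  vc=[25]
2: 0xf8 (blk 15, set 3) → MISS  vc=[25]
3: 0x151 (blk 21, set 1) → L1-HIT  vc=[25]
4: 0x15a (blk 21, set 1) → L1-HIT  vc=[25]
5: 0x1bc (blk 27, set 3) → MISS  vc=[25, 15]
6: 0x157 (blk 21, set 1) → L1-HIT  vc=[25, 15]
7: 0x1b2 (blk 27, set 3) → L1-HIT  vc=[25, 15]
8: 0x1b0 (blk 27, set 3) → L1-HIT  vc=[25, 15]
9: 0x1b2 (blk 27, set 3) → L1-HIT  vc=[25, 15]
10: 0x1b8 (blk 27, set 3) → L1-HIT  vc=[25, 15]
11: 0x150 (blk 21, set 1) → L1-HIT  vc=[25, 15]
12: 0xf8 (blk 15, set 3) → VC-HIT  vc=[25, 27]
13: 0x53 (blk 5, set 1) → MISS  vc=[25, 27, 21]
14: 0x90 (blk 9, set 1) → MISS  vc=[27, 21, 5]
15: 0x54 (blk 5, set 1) → VC-HIT  vc=[27, 21, 9]

VC = [27, 21, 9]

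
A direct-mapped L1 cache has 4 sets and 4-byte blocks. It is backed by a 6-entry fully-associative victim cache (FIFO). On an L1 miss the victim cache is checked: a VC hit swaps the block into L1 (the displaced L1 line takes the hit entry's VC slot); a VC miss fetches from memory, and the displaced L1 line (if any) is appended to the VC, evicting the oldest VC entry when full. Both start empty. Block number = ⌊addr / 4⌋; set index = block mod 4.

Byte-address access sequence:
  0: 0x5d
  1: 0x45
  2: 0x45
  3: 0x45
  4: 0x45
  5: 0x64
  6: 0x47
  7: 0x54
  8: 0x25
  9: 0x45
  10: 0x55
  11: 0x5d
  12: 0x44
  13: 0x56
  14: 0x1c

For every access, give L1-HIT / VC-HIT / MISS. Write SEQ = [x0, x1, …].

SEQ = [MISS, MISS, L1-HIT, L1-HIT, L1-HIT, MISS, VC-HIT, MISS, MISS, VC-HIT, VC-HIT, L1-HIT, VC-HIT, VC-HIT, MISS]

#0 0x5d→b23/s3 MISS; vc=[]
#1 0x45→b17/s1 MISS; vc=[]
#2 0x45→b17/s1 L1-HIT; vc=[]
#3 0x45→b17/s1 L1-HIT; vc=[]
#4 0x45→b17/s1 L1-HIT; vc=[]
#5 0x64→b25/s1 MISS; vc=[17]
#6 0x47→b17/s1 VC-HIT; vc=[25]
#7 0x54→b21/s1 MISS; vc=[25,17]
#8 0x25→b9/s1 MISS; vc=[25,17,21]
#9 0x45→b17/s1 VC-HIT; vc=[25,9,21]
#10 0x55→b21/s1 VC-HIT; vc=[25,9,17]
#11 0x5d→b23/s3 L1-HIT; vc=[25,9,17]
#12 0x44→b17/s1 VC-HIT; vc=[25,9,21]
#13 0x56→b21/s1 VC-HIT; vc=[25,9,17]
#14 0x1c→b7/s3 MISS; vc=[25,9,17,23]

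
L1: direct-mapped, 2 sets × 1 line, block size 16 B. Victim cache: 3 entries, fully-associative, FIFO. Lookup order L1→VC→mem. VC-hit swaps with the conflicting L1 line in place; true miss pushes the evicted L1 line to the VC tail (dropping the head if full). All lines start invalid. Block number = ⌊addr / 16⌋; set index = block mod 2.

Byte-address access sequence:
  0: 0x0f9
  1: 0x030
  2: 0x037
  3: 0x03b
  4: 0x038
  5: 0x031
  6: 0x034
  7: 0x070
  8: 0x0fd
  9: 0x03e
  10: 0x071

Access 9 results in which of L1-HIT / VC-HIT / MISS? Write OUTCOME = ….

#0 0xf9→b15/s1 MISS; vc=[]
#1 0x30→b3/s1 MISS; vc=[15]
#2 0x37→b3/s1 L1-HIT; vc=[15]
#3 0x3b→b3/s1 L1-HIT; vc=[15]
#4 0x38→b3/s1 L1-HIT; vc=[15]
#5 0x31→b3/s1 L1-HIT; vc=[15]
#6 0x34→b3/s1 L1-HIT; vc=[15]
#7 0x70→b7/s1 MISS; vc=[15,3]
#8 0xfd→b15/s1 VC-HIT; vc=[7,3]
#9 0x3e→b3/s1 VC-HIT; vc=[7,15]
#10 0x71→b7/s1 VC-HIT; vc=[3,15]

OUTCOME = VC-HIT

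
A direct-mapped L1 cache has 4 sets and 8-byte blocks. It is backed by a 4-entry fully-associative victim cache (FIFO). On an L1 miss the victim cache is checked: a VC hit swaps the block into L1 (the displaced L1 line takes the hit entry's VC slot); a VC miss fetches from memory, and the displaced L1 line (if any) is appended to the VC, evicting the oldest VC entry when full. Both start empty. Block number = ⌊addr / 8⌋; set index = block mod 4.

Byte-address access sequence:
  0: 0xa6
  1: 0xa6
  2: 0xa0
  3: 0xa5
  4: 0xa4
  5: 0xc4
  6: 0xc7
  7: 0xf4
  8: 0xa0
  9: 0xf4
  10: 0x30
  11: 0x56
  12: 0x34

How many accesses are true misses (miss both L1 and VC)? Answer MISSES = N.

  [0] addr=0xa6 blk=20 s=0: MISS | VC []
  [1] addr=0xa6 blk=20 s=0: L1-HIT | VC []
  [2] addr=0xa0 blk=20 s=0: L1-HIT | VC []
  [3] addr=0xa5 blk=20 s=0: L1-HIT | VC []
  [4] addr=0xa4 blk=20 s=0: L1-HIT | VC []
  [5] addr=0xc4 blk=24 s=0: MISS | VC [20]
  [6] addr=0xc7 blk=24 s=0: L1-HIT | VC [20]
  [7] addr=0xf4 blk=30 s=2: MISS | VC [20]
  [8] addr=0xa0 blk=20 s=0: VC-HIT | VC [24]
  [9] addr=0xf4 blk=30 s=2: L1-HIT | VC [24]
  [10] addr=0x30 blk=6 s=2: MISS | VC [24, 30]
  [11] addr=0x56 blk=10 s=2: MISS | VC [24, 30, 6]
  [12] addr=0x34 blk=6 s=2: VC-HIT | VC [24, 30, 10]

MISSES = 5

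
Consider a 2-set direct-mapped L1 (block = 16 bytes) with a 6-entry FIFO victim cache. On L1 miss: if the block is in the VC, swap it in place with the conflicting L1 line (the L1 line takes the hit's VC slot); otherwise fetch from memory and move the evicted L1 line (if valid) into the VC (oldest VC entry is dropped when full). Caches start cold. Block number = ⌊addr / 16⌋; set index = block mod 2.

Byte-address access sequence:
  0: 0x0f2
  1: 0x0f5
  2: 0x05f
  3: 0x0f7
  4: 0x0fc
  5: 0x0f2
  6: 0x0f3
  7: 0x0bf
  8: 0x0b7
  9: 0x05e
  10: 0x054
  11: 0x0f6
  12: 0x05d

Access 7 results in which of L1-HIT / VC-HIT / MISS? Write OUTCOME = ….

OUTCOME = MISS

0: 0xf2 (blk 15, set 1) → MISS  vc=[]
1: 0xf5 (blk 15, set 1) → L1-HIT  vc=[]
2: 0x5f (blk 5, set 1) → MISS  vc=[15]
3: 0xf7 (blk 15, set 1) → VC-HIT  vc=[5]
4: 0xfc (blk 15, set 1) → L1-HIT  vc=[5]
5: 0xf2 (blk 15, set 1) → L1-HIT  vc=[5]
6: 0xf3 (blk 15, set 1) → L1-HIT  vc=[5]
7: 0xbf (blk 11, set 1) → MISS  vc=[5, 15]
8: 0xb7 (blk 11, set 1) → L1-HIT  vc=[5, 15]
9: 0x5e (blk 5, set 1) → VC-HIT  vc=[11, 15]
10: 0x54 (blk 5, set 1) → L1-HIT  vc=[11, 15]
11: 0xf6 (blk 15, set 1) → VC-HIT  vc=[11, 5]
12: 0x5d (blk 5, set 1) → VC-HIT  vc=[11, 15]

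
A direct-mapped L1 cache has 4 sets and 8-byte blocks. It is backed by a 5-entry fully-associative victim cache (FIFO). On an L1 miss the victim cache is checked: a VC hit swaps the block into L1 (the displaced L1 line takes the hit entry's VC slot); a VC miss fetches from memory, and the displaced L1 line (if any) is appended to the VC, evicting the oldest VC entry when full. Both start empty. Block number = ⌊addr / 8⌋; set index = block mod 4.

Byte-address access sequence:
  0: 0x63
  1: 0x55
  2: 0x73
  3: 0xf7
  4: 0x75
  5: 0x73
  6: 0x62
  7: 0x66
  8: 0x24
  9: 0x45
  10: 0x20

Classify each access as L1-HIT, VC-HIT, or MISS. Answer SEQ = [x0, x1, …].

SEQ = [MISS, MISS, MISS, MISS, VC-HIT, L1-HIT, L1-HIT, L1-HIT, MISS, MISS, VC-HIT]

#0 0x63→b12/s0 MISS; vc=[]
#1 0x55→b10/s2 MISS; vc=[]
#2 0x73→b14/s2 MISS; vc=[10]
#3 0xf7→b30/s2 MISS; vc=[10,14]
#4 0x75→b14/s2 VC-HIT; vc=[10,30]
#5 0x73→b14/s2 L1-HIT; vc=[10,30]
#6 0x62→b12/s0 L1-HIT; vc=[10,30]
#7 0x66→b12/s0 L1-HIT; vc=[10,30]
#8 0x24→b4/s0 MISS; vc=[10,30,12]
#9 0x45→b8/s0 MISS; vc=[10,30,12,4]
#10 0x20→b4/s0 VC-HIT; vc=[10,30,12,8]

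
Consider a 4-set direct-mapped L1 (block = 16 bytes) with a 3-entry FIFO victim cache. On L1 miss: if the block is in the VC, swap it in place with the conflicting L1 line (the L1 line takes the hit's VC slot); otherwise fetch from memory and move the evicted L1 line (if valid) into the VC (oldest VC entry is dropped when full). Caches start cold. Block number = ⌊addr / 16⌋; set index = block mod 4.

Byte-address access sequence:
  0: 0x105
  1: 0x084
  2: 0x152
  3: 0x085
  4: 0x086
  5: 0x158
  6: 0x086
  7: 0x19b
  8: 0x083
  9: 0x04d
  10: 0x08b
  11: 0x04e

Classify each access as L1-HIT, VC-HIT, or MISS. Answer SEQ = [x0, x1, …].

SEQ = [MISS, MISS, MISS, L1-HIT, L1-HIT, L1-HIT, L1-HIT, MISS, L1-HIT, MISS, VC-HIT, VC-HIT]

0: 0x105 (blk 16, set 0) → MISS  vc=[]
1: 0x84 (blk 8, set 0) → MISS  vc=[16]
2: 0x152 (blk 21, set 1) → MISS  vc=[16]
3: 0x85 (blk 8, set 0) → L1-HIT  vc=[16]
4: 0x86 (blk 8, set 0) → L1-HIT  vc=[16]
5: 0x158 (blk 21, set 1) → L1-HIT  vc=[16]
6: 0x86 (blk 8, set 0) → L1-HIT  vc=[16]
7: 0x19b (blk 25, set 1) → MISS  vc=[16, 21]
8: 0x83 (blk 8, set 0) → L1-HIT  vc=[16, 21]
9: 0x4d (blk 4, set 0) → MISS  vc=[16, 21, 8]
10: 0x8b (blk 8, set 0) → VC-HIT  vc=[16, 21, 4]
11: 0x4e (blk 4, set 0) → VC-HIT  vc=[16, 21, 8]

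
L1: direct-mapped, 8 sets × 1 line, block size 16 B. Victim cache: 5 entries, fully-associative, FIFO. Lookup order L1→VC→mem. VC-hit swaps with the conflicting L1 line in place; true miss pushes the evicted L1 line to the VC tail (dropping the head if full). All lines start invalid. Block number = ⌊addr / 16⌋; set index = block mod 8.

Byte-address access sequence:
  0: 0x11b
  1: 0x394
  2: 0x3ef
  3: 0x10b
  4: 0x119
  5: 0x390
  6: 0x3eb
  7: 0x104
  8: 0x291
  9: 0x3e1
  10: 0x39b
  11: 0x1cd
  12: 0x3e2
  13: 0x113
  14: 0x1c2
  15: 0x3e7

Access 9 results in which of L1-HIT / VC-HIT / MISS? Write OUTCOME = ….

OUTCOME = L1-HIT

#0 0x11b→b17/s1 MISS; vc=[]
#1 0x394→b57/s1 MISS; vc=[17]
#2 0x3ef→b62/s6 MISS; vc=[17]
#3 0x10b→b16/s0 MISS; vc=[17]
#4 0x119→b17/s1 VC-HIT; vc=[57]
#5 0x390→b57/s1 VC-HIT; vc=[17]
#6 0x3eb→b62/s6 L1-HIT; vc=[17]
#7 0x104→b16/s0 L1-HIT; vc=[17]
#8 0x291→b41/s1 MISS; vc=[17,57]
#9 0x3e1→b62/s6 L1-HIT; vc=[17,57]
#10 0x39b→b57/s1 VC-HIT; vc=[17,41]
#11 0x1cd→b28/s4 MISS; vc=[17,41]
#12 0x3e2→b62/s6 L1-HIT; vc=[17,41]
#13 0x113→b17/s1 VC-HIT; vc=[57,41]
#14 0x1c2→b28/s4 L1-HIT; vc=[57,41]
#15 0x3e7→b62/s6 L1-HIT; vc=[57,41]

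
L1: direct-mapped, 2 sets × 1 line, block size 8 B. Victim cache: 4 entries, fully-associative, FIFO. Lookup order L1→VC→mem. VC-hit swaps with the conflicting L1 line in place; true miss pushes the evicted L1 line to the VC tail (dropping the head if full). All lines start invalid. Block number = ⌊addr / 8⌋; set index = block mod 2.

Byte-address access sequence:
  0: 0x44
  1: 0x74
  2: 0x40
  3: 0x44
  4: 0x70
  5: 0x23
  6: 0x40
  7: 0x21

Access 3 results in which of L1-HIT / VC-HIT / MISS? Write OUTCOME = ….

OUTCOME = L1-HIT

#0 0x44→b8/s0 MISS; vc=[]
#1 0x74→b14/s0 MISS; vc=[8]
#2 0x40→b8/s0 VC-HIT; vc=[14]
#3 0x44→b8/s0 L1-HIT; vc=[14]
#4 0x70→b14/s0 VC-HIT; vc=[8]
#5 0x23→b4/s0 MISS; vc=[8,14]
#6 0x40→b8/s0 VC-HIT; vc=[4,14]
#7 0x21→b4/s0 VC-HIT; vc=[8,14]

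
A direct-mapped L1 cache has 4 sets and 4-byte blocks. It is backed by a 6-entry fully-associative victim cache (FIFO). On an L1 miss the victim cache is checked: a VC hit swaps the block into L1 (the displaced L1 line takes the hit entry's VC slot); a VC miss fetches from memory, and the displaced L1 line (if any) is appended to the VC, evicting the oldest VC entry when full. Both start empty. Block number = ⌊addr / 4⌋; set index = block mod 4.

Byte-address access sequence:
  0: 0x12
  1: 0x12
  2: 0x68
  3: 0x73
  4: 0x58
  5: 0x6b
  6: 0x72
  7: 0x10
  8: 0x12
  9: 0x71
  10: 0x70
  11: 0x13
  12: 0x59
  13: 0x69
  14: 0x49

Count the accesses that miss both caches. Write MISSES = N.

MISSES = 5

  [0] addr=0x12 blk=4 s=0: MISS | VC []
  [1] addr=0x12 blk=4 s=0: L1-HIT | VC []
  [2] addr=0x68 blk=26 s=2: MISS | VC []
  [3] addr=0x73 blk=28 s=0: MISS | VC [4]
  [4] addr=0x58 blk=22 s=2: MISS | VC [4, 26]
  [5] addr=0x6b blk=26 s=2: VC-HIT | VC [4, 22]
  [6] addr=0x72 blk=28 s=0: L1-HIT | VC [4, 22]
  [7] addr=0x10 blk=4 s=0: VC-HIT | VC [28, 22]
  [8] addr=0x12 blk=4 s=0: L1-HIT | VC [28, 22]
  [9] addr=0x71 blk=28 s=0: VC-HIT | VC [4, 22]
  [10] addr=0x70 blk=28 s=0: L1-HIT | VC [4, 22]
  [11] addr=0x13 blk=4 s=0: VC-HIT | VC [28, 22]
  [12] addr=0x59 blk=22 s=2: VC-HIT | VC [28, 26]
  [13] addr=0x69 blk=26 s=2: VC-HIT | VC [28, 22]
  [14] addr=0x49 blk=18 s=2: MISS | VC [28, 22, 26]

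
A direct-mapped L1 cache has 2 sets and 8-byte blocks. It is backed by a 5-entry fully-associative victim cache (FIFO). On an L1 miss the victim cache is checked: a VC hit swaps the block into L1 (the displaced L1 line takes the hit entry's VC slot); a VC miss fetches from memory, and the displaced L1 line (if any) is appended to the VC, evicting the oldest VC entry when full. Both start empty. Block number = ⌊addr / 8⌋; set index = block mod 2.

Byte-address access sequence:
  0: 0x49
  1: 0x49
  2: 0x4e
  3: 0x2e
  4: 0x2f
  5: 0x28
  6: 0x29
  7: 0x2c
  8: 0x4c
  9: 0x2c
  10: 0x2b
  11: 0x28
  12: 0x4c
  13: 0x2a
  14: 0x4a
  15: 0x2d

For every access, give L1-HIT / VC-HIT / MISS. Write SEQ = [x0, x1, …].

0: 0x49 (blk 9, set 1) → MISS  vc=[]
1: 0x49 (blk 9, set 1) → L1-HIT  vc=[]
2: 0x4e (blk 9, set 1) → L1-HIT  vc=[]
3: 0x2e (blk 5, set 1) → MISS  vc=[9]
4: 0x2f (blk 5, set 1) → L1-HIT  vc=[9]
5: 0x28 (blk 5, set 1) → L1-HIT  vc=[9]
6: 0x29 (blk 5, set 1) → L1-HIT  vc=[9]
7: 0x2c (blk 5, set 1) → L1-HIT  vc=[9]
8: 0x4c (blk 9, set 1) → VC-HIT  vc=[5]
9: 0x2c (blk 5, set 1) → VC-HIT  vc=[9]
10: 0x2b (blk 5, set 1) → L1-HIT  vc=[9]
11: 0x28 (blk 5, set 1) → L1-HIT  vc=[9]
12: 0x4c (blk 9, set 1) → VC-HIT  vc=[5]
13: 0x2a (blk 5, set 1) → VC-HIT  vc=[9]
14: 0x4a (blk 9, set 1) → VC-HIT  vc=[5]
15: 0x2d (blk 5, set 1) → VC-HIT  vc=[9]

SEQ = [MISS, L1-HIT, L1-HIT, MISS, L1-HIT, L1-HIT, L1-HIT, L1-HIT, VC-HIT, VC-HIT, L1-HIT, L1-HIT, VC-HIT, VC-HIT, VC-HIT, VC-HIT]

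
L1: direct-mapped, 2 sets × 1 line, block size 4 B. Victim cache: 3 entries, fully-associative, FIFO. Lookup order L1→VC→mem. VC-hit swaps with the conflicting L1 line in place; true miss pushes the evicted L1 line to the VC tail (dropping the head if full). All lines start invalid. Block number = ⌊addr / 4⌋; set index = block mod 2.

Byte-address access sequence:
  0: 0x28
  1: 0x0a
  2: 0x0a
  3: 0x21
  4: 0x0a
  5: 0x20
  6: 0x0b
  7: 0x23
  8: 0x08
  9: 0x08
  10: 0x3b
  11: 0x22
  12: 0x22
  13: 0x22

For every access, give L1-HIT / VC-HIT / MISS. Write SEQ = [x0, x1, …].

SEQ = [MISS, MISS, L1-HIT, MISS, VC-HIT, VC-HIT, VC-HIT, VC-HIT, VC-HIT, L1-HIT, MISS, VC-HIT, L1-HIT, L1-HIT]

#0 0x28→b10/s0 MISS; vc=[]
#1 0xa→b2/s0 MISS; vc=[10]
#2 0xa→b2/s0 L1-HIT; vc=[10]
#3 0x21→b8/s0 MISS; vc=[10,2]
#4 0xa→b2/s0 VC-HIT; vc=[10,8]
#5 0x20→b8/s0 VC-HIT; vc=[10,2]
#6 0xb→b2/s0 VC-HIT; vc=[10,8]
#7 0x23→b8/s0 VC-HIT; vc=[10,2]
#8 0x8→b2/s0 VC-HIT; vc=[10,8]
#9 0x8→b2/s0 L1-HIT; vc=[10,8]
#10 0x3b→b14/s0 MISS; vc=[10,8,2]
#11 0x22→b8/s0 VC-HIT; vc=[10,14,2]
#12 0x22→b8/s0 L1-HIT; vc=[10,14,2]
#13 0x22→b8/s0 L1-HIT; vc=[10,14,2]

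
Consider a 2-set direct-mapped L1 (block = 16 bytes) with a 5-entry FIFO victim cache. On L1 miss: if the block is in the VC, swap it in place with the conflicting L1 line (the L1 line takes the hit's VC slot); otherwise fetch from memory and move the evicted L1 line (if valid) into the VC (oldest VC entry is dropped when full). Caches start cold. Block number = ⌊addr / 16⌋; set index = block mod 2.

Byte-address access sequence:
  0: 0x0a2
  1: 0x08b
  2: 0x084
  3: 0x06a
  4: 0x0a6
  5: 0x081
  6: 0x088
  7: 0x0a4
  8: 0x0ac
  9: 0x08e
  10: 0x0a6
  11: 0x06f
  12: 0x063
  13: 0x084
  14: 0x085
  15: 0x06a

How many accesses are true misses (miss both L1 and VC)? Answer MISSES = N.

  [0] addr=0xa2 blk=10 s=0: MISS | VC []
  [1] addr=0x8b blk=8 s=0: MISS | VC [10]
  [2] addr=0x84 blk=8 s=0: L1-HIT | VC [10]
  [3] addr=0x6a blk=6 s=0: MISS | VC [10, 8]
  [4] addr=0xa6 blk=10 s=0: VC-HIT | VC [6, 8]
  [5] addr=0x81 blk=8 s=0: VC-HIT | VC [6, 10]
  [6] addr=0x88 blk=8 s=0: L1-HIT | VC [6, 10]
  [7] addr=0xa4 blk=10 s=0: VC-HIT | VC [6, 8]
  [8] addr=0xac blk=10 s=0: L1-HIT | VC [6, 8]
  [9] addr=0x8e blk=8 s=0: VC-HIT | VC [6, 10]
  [10] addr=0xa6 blk=10 s=0: VC-HIT | VC [6, 8]
  [11] addr=0x6f blk=6 s=0: VC-HIT | VC [10, 8]
  [12] addr=0x63 blk=6 s=0: L1-HIT | VC [10, 8]
  [13] addr=0x84 blk=8 s=0: VC-HIT | VC [10, 6]
  [14] addr=0x85 blk=8 s=0: L1-HIT | VC [10, 6]
  [15] addr=0x6a blk=6 s=0: VC-HIT | VC [10, 8]

MISSES = 3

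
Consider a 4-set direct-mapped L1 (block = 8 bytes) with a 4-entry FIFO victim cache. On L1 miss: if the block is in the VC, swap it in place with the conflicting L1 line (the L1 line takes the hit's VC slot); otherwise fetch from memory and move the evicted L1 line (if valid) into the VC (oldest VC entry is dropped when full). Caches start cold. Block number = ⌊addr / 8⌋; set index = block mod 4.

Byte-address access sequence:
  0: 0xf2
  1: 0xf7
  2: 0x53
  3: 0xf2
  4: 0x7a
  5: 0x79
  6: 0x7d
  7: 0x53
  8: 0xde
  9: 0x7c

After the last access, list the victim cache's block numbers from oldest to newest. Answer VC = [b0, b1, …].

#0 0xf2→b30/s2 MISS; vc=[]
#1 0xf7→b30/s2 L1-HIT; vc=[]
#2 0x53→b10/s2 MISS; vc=[30]
#3 0xf2→b30/s2 VC-HIT; vc=[10]
#4 0x7a→b15/s3 MISS; vc=[10]
#5 0x79→b15/s3 L1-HIT; vc=[10]
#6 0x7d→b15/s3 L1-HIT; vc=[10]
#7 0x53→b10/s2 VC-HIT; vc=[30]
#8 0xde→b27/s3 MISS; vc=[30,15]
#9 0x7c→b15/s3 VC-HIT; vc=[30,27]

VC = [30, 27]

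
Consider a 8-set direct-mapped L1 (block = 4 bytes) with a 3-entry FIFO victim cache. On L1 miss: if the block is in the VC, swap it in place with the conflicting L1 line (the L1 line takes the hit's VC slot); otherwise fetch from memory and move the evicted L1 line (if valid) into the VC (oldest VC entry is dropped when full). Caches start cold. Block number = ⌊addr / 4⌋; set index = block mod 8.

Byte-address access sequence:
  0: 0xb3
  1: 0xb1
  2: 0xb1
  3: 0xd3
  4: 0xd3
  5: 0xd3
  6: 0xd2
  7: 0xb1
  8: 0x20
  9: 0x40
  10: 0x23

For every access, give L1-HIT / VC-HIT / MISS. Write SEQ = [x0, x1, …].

#0 0xb3→b44/s4 MISS; vc=[]
#1 0xb1→b44/s4 L1-HIT; vc=[]
#2 0xb1→b44/s4 L1-HIT; vc=[]
#3 0xd3→b52/s4 MISS; vc=[44]
#4 0xd3→b52/s4 L1-HIT; vc=[44]
#5 0xd3→b52/s4 L1-HIT; vc=[44]
#6 0xd2→b52/s4 L1-HIT; vc=[44]
#7 0xb1→b44/s4 VC-HIT; vc=[52]
#8 0x20→b8/s0 MISS; vc=[52]
#9 0x40→b16/s0 MISS; vc=[52,8]
#10 0x23→b8/s0 VC-HIT; vc=[52,16]

SEQ = [MISS, L1-HIT, L1-HIT, MISS, L1-HIT, L1-HIT, L1-HIT, VC-HIT, MISS, MISS, VC-HIT]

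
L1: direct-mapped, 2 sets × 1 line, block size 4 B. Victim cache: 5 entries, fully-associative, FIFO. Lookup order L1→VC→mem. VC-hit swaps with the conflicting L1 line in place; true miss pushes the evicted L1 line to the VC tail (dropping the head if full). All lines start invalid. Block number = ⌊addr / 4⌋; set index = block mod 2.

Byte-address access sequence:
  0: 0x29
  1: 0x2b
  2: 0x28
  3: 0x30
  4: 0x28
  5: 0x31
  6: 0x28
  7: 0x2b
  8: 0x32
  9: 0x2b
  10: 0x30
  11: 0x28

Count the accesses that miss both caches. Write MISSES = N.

  [0] addr=0x29 blk=10 s=0: MISS | VC []
  [1] addr=0x2b blk=10 s=0: L1-HIT | VC []
  [2] addr=0x28 blk=10 s=0: L1-HIT | VC []
  [3] addr=0x30 blk=12 s=0: MISS | VC [10]
  [4] addr=0x28 blk=10 s=0: VC-HIT | VC [12]
  [5] addr=0x31 blk=12 s=0: VC-HIT | VC [10]
  [6] addr=0x28 blk=10 s=0: VC-HIT | VC [12]
  [7] addr=0x2b blk=10 s=0: L1-HIT | VC [12]
  [8] addr=0x32 blk=12 s=0: VC-HIT | VC [10]
  [9] addr=0x2b blk=10 s=0: VC-HIT | VC [12]
  [10] addr=0x30 blk=12 s=0: VC-HIT | VC [10]
  [11] addr=0x28 blk=10 s=0: VC-HIT | VC [12]

MISSES = 2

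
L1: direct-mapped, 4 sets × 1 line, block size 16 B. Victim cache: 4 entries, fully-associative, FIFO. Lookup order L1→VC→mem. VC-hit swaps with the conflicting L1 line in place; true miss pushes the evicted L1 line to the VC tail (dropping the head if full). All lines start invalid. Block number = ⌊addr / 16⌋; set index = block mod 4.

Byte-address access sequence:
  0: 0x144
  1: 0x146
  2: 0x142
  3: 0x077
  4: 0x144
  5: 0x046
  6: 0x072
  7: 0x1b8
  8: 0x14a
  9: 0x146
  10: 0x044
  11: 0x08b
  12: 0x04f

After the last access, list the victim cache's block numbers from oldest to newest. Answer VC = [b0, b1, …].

VC = [20, 7, 8]

#0 0x144→b20/s0 MISS; vc=[]
#1 0x146→b20/s0 L1-HIT; vc=[]
#2 0x142→b20/s0 L1-HIT; vc=[]
#3 0x77→b7/s3 MISS; vc=[]
#4 0x144→b20/s0 L1-HIT; vc=[]
#5 0x46→b4/s0 MISS; vc=[20]
#6 0x72→b7/s3 L1-HIT; vc=[20]
#7 0x1b8→b27/s3 MISS; vc=[20,7]
#8 0x14a→b20/s0 VC-HIT; vc=[4,7]
#9 0x146→b20/s0 L1-HIT; vc=[4,7]
#10 0x44→b4/s0 VC-HIT; vc=[20,7]
#11 0x8b→b8/s0 MISS; vc=[20,7,4]
#12 0x4f→b4/s0 VC-HIT; vc=[20,7,8]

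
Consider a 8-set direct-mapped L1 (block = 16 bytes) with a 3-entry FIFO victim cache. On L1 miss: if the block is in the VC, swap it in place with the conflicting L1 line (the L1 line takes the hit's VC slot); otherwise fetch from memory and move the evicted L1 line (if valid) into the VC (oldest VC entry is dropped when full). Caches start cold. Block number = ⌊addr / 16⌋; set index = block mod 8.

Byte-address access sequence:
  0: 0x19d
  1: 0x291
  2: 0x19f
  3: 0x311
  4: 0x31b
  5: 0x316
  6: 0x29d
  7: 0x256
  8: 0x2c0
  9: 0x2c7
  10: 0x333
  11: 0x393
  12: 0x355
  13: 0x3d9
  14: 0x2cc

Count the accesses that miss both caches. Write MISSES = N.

  [0] addr=0x19d blk=25 s=1: MISS | VC []
  [1] addr=0x291 blk=41 s=1: MISS | VC [25]
  [2] addr=0x19f blk=25 s=1: VC-HIT | VC [41]
  [3] addr=0x311 blk=49 s=1: MISS | VC [41, 25]
  [4] addr=0x31b blk=49 s=1: L1-HIT | VC [41, 25]
  [5] addr=0x316 blk=49 s=1: L1-HIT | VC [41, 25]
  [6] addr=0x29d blk=41 s=1: VC-HIT | VC [49, 25]
  [7] addr=0x256 blk=37 s=5: MISS | VC [49, 25]
  [8] addr=0x2c0 blk=44 s=4: MISS | VC [49, 25]
  [9] addr=0x2c7 blk=44 s=4: L1-HIT | VC [49, 25]
  [10] addr=0x333 blk=51 s=3: MISS | VC [49, 25]
  [11] addr=0x393 blk=57 s=1: MISS | VC [49, 25, 41]
  [12] addr=0x355 blk=53 s=5: MISS | VC [25, 41, 37]
  [13] addr=0x3d9 blk=61 s=5: MISS | VC [41, 37, 53]
  [14] addr=0x2cc blk=44 s=4: L1-HIT | VC [41, 37, 53]

MISSES = 9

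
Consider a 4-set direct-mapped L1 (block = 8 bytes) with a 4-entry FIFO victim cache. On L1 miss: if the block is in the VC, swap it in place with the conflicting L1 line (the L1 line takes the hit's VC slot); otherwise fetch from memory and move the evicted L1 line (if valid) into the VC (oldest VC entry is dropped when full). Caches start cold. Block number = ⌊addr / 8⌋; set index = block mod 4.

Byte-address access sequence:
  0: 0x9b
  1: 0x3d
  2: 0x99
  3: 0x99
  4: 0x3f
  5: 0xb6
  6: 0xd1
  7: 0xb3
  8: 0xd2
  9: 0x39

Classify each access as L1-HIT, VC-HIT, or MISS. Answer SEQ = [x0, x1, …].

SEQ = [MISS, MISS, VC-HIT, L1-HIT, VC-HIT, MISS, MISS, VC-HIT, VC-HIT, L1-HIT]

#0 0x9b→b19/s3 MISS; vc=[]
#1 0x3d→b7/s3 MISS; vc=[19]
#2 0x99→b19/s3 VC-HIT; vc=[7]
#3 0x99→b19/s3 L1-HIT; vc=[7]
#4 0x3f→b7/s3 VC-HIT; vc=[19]
#5 0xb6→b22/s2 MISS; vc=[19]
#6 0xd1→b26/s2 MISS; vc=[19,22]
#7 0xb3→b22/s2 VC-HIT; vc=[19,26]
#8 0xd2→b26/s2 VC-HIT; vc=[19,22]
#9 0x39→b7/s3 L1-HIT; vc=[19,22]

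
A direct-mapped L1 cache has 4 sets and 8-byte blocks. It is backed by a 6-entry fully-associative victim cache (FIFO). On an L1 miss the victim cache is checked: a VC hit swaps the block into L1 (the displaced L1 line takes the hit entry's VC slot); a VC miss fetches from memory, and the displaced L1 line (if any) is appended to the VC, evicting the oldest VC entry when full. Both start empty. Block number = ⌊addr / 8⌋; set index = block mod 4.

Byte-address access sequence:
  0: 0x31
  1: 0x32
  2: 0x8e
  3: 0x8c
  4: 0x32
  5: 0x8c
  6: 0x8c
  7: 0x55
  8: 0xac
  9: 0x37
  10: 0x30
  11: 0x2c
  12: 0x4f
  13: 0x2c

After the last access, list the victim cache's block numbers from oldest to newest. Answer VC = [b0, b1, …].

VC = [10, 17, 21, 9]

#0 0x31→b6/s2 MISS; vc=[]
#1 0x32→b6/s2 L1-HIT; vc=[]
#2 0x8e→b17/s1 MISS; vc=[]
#3 0x8c→b17/s1 L1-HIT; vc=[]
#4 0x32→b6/s2 L1-HIT; vc=[]
#5 0x8c→b17/s1 L1-HIT; vc=[]
#6 0x8c→b17/s1 L1-HIT; vc=[]
#7 0x55→b10/s2 MISS; vc=[6]
#8 0xac→b21/s1 MISS; vc=[6,17]
#9 0x37→b6/s2 VC-HIT; vc=[10,17]
#10 0x30→b6/s2 L1-HIT; vc=[10,17]
#11 0x2c→b5/s1 MISS; vc=[10,17,21]
#12 0x4f→b9/s1 MISS; vc=[10,17,21,5]
#13 0x2c→b5/s1 VC-HIT; vc=[10,17,21,9]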